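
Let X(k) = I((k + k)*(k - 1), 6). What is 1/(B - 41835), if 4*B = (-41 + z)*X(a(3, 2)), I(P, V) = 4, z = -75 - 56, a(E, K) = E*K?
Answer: -1/42007 ≈ -2.3806e-5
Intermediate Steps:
z = -131
X(k) = 4
B = -172 (B = ((-41 - 131)*4)/4 = (-172*4)/4 = (¼)*(-688) = -172)
1/(B - 41835) = 1/(-172 - 41835) = 1/(-42007) = -1/42007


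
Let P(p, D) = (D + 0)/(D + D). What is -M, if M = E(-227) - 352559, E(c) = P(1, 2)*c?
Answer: 705345/2 ≈ 3.5267e+5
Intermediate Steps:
P(p, D) = 1/2 (P(p, D) = D/((2*D)) = D*(1/(2*D)) = 1/2)
E(c) = c/2
M = -705345/2 (M = (1/2)*(-227) - 352559 = -227/2 - 352559 = -705345/2 ≈ -3.5267e+5)
-M = -1*(-705345/2) = 705345/2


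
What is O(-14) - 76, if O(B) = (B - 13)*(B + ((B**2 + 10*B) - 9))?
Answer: -967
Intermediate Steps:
O(B) = (-13 + B)*(-9 + B**2 + 11*B) (O(B) = (-13 + B)*(B + (-9 + B**2 + 10*B)) = (-13 + B)*(-9 + B**2 + 11*B))
O(-14) - 76 = (117 + (-14)**3 - 152*(-14) - 2*(-14)**2) - 76 = (117 - 2744 + 2128 - 2*196) - 1*76 = (117 - 2744 + 2128 - 392) - 76 = -891 - 76 = -967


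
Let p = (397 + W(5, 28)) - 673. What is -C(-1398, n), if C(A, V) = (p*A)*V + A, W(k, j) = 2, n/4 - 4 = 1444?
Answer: -2218635786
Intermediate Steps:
n = 5792 (n = 16 + 4*1444 = 16 + 5776 = 5792)
p = -274 (p = (397 + 2) - 673 = 399 - 673 = -274)
C(A, V) = A - 274*A*V (C(A, V) = (-274*A)*V + A = -274*A*V + A = A - 274*A*V)
-C(-1398, n) = -(-1398)*(1 - 274*5792) = -(-1398)*(1 - 1587008) = -(-1398)*(-1587007) = -1*2218635786 = -2218635786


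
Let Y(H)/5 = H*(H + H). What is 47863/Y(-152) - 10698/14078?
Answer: -898925303/1626290560 ≈ -0.55275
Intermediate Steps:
Y(H) = 10*H² (Y(H) = 5*(H*(H + H)) = 5*(H*(2*H)) = 5*(2*H²) = 10*H²)
47863/Y(-152) - 10698/14078 = 47863/((10*(-152)²)) - 10698/14078 = 47863/((10*23104)) - 10698*1/14078 = 47863/231040 - 5349/7039 = -898925303/1626290560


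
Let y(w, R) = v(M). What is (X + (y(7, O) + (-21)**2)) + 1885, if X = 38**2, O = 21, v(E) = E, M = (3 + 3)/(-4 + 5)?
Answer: 3776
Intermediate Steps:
M = 6 (M = 6/1 = 6*1 = 6)
y(w, R) = 6
X = 1444
(X + (y(7, O) + (-21)**2)) + 1885 = (1444 + (6 + (-21)**2)) + 1885 = (1444 + (6 + 441)) + 1885 = (1444 + 447) + 1885 = 1891 + 1885 = 3776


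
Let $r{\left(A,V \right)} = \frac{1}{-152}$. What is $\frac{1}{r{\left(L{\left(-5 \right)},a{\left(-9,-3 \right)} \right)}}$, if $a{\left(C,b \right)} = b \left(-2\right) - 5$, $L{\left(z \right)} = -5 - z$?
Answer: $-152$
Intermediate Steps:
$a{\left(C,b \right)} = -5 - 2 b$ ($a{\left(C,b \right)} = - 2 b - 5 = -5 - 2 b$)
$r{\left(A,V \right)} = - \frac{1}{152}$
$\frac{1}{r{\left(L{\left(-5 \right)},a{\left(-9,-3 \right)} \right)}} = \frac{1}{- \frac{1}{152}} = -152$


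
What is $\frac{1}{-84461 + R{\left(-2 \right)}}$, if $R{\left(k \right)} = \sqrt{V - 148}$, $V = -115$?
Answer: $- \frac{84461}{7133660784} - \frac{i \sqrt{263}}{7133660784} \approx -1.184 \cdot 10^{-5} - 2.2733 \cdot 10^{-9} i$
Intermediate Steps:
$R{\left(k \right)} = i \sqrt{263}$ ($R{\left(k \right)} = \sqrt{-115 - 148} = \sqrt{-263} = i \sqrt{263}$)
$\frac{1}{-84461 + R{\left(-2 \right)}} = \frac{1}{-84461 + i \sqrt{263}}$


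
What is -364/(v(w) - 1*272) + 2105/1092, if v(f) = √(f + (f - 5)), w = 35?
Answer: 263716231/80719548 + 364*√65/73919 ≈ 3.3068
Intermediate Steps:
v(f) = √(-5 + 2*f) (v(f) = √(f + (-5 + f)) = √(-5 + 2*f))
-364/(v(w) - 1*272) + 2105/1092 = -364/(√(-5 + 2*35) - 1*272) + 2105/1092 = -364/(√(-5 + 70) - 272) + 2105*(1/1092) = -364/(√65 - 272) + 2105/1092 = -364/(-272 + √65) + 2105/1092 = 2105/1092 - 364/(-272 + √65)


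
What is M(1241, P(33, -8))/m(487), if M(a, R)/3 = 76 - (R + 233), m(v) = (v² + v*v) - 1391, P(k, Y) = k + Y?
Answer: -182/157649 ≈ -0.0011545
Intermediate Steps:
P(k, Y) = Y + k
m(v) = -1391 + 2*v² (m(v) = (v² + v²) - 1391 = 2*v² - 1391 = -1391 + 2*v²)
M(a, R) = -471 - 3*R (M(a, R) = 3*(76 - (R + 233)) = 3*(76 - (233 + R)) = 3*(76 + (-233 - R)) = 3*(-157 - R) = -471 - 3*R)
M(1241, P(33, -8))/m(487) = (-471 - 3*(-8 + 33))/(-1391 + 2*487²) = (-471 - 3*25)/(-1391 + 2*237169) = (-471 - 75)/(-1391 + 474338) = -546/472947 = -546*1/472947 = -182/157649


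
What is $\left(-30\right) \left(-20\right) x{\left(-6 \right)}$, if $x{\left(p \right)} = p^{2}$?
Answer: $21600$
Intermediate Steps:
$\left(-30\right) \left(-20\right) x{\left(-6 \right)} = \left(-30\right) \left(-20\right) \left(-6\right)^{2} = 600 \cdot 36 = 21600$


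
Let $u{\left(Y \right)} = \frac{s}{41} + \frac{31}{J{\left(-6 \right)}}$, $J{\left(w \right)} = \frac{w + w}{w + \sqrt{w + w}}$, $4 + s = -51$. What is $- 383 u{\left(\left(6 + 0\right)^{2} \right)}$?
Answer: $- \frac{444663}{82} + \frac{11873 i \sqrt{3}}{6} \approx -5422.7 + 3427.4 i$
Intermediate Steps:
$s = -55$ ($s = -4 - 51 = -55$)
$J{\left(w \right)} = \frac{2 w}{w + \sqrt{2} \sqrt{w}}$ ($J{\left(w \right)} = \frac{2 w}{w + \sqrt{2 w}} = \frac{2 w}{w + \sqrt{2} \sqrt{w}}$)
$u{\left(Y \right)} = \frac{1161}{82} - \frac{31 i \sqrt{3}}{6}$ ($u{\left(Y \right)} = - \frac{55}{41} + \frac{31}{2 \left(-6\right) \frac{1}{-6 + \sqrt{2} \sqrt{-6}}} = \left(-55\right) \frac{1}{41} + \frac{31}{2 \left(-6\right) \frac{1}{-6 + \sqrt{2} i \sqrt{6}}} = - \frac{55}{41} + \frac{31}{2 \left(-6\right) \frac{1}{-6 + 2 i \sqrt{3}}} = - \frac{55}{41} + \frac{31}{\left(-12\right) \frac{1}{-6 + 2 i \sqrt{3}}} = - \frac{55}{41} + 31 \left(\frac{1}{2} - \frac{i \sqrt{3}}{6}\right) = - \frac{55}{41} + \left(\frac{31}{2} - \frac{31 i \sqrt{3}}{6}\right) = \frac{1161}{82} - \frac{31 i \sqrt{3}}{6}$)
$- 383 u{\left(\left(6 + 0\right)^{2} \right)} = - 383 \left(\frac{1161}{82} - \frac{31 i \sqrt{3}}{6}\right) = - \frac{444663}{82} + \frac{11873 i \sqrt{3}}{6}$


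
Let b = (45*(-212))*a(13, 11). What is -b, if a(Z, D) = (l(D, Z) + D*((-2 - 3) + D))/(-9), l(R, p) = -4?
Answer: -65720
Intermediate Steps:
a(Z, D) = 4/9 - D*(-5 + D)/9 (a(Z, D) = (-4 + D*((-2 - 3) + D))/(-9) = (-4 + D*(-5 + D))*(-1/9) = 4/9 - D*(-5 + D)/9)
b = 65720 (b = (45*(-212))*(4/9 - 1/9*11**2 + (5/9)*11) = -9540*(4/9 - 1/9*121 + 55/9) = -9540*(4/9 - 121/9 + 55/9) = -9540*(-62/9) = 65720)
-b = -1*65720 = -65720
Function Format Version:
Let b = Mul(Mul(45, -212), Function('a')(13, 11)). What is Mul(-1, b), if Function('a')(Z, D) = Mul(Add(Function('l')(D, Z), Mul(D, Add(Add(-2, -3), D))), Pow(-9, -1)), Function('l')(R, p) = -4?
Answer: -65720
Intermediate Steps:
Function('a')(Z, D) = Add(Rational(4, 9), Mul(Rational(-1, 9), D, Add(-5, D))) (Function('a')(Z, D) = Mul(Add(-4, Mul(D, Add(Add(-2, -3), D))), Pow(-9, -1)) = Mul(Add(-4, Mul(D, Add(-5, D))), Rational(-1, 9)) = Add(Rational(4, 9), Mul(Rational(-1, 9), D, Add(-5, D))))
b = 65720 (b = Mul(Mul(45, -212), Add(Rational(4, 9), Mul(Rational(-1, 9), Pow(11, 2)), Mul(Rational(5, 9), 11))) = Mul(-9540, Add(Rational(4, 9), Mul(Rational(-1, 9), 121), Rational(55, 9))) = Mul(-9540, Add(Rational(4, 9), Rational(-121, 9), Rational(55, 9))) = Mul(-9540, Rational(-62, 9)) = 65720)
Mul(-1, b) = Mul(-1, 65720) = -65720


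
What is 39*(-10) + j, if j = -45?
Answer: -435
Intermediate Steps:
39*(-10) + j = 39*(-10) - 45 = -390 - 45 = -435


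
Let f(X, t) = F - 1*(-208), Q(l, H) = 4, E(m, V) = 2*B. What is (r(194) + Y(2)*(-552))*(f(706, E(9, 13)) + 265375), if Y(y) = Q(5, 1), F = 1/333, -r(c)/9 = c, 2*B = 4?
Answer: -116562786520/111 ≈ -1.0501e+9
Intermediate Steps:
B = 2 (B = (½)*4 = 2)
r(c) = -9*c
E(m, V) = 4 (E(m, V) = 2*2 = 4)
F = 1/333 ≈ 0.0030030
Y(y) = 4
f(X, t) = 69265/333 (f(X, t) = 1/333 - 1*(-208) = 1/333 + 208 = 69265/333)
(r(194) + Y(2)*(-552))*(f(706, E(9, 13)) + 265375) = (-9*194 + 4*(-552))*(69265/333 + 265375) = (-1746 - 2208)*(88439140/333) = -3954*88439140/333 = -116562786520/111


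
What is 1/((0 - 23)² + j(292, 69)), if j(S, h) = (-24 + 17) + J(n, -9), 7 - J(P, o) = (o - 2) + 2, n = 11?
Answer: 1/538 ≈ 0.0018587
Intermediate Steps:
J(P, o) = 7 - o (J(P, o) = 7 - ((o - 2) + 2) = 7 - ((-2 + o) + 2) = 7 - o)
j(S, h) = 9 (j(S, h) = (-24 + 17) + (7 - 1*(-9)) = -7 + (7 + 9) = -7 + 16 = 9)
1/((0 - 23)² + j(292, 69)) = 1/((0 - 23)² + 9) = 1/((-23)² + 9) = 1/(529 + 9) = 1/538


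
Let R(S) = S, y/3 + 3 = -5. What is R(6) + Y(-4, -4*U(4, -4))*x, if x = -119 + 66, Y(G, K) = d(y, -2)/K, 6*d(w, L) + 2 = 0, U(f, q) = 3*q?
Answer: 917/144 ≈ 6.3681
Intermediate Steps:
y = -24 (y = -9 + 3*(-5) = -9 - 15 = -24)
d(w, L) = -⅓ (d(w, L) = -⅓ + (⅙)*0 = -⅓ + 0 = -⅓)
Y(G, K) = -1/(3*K)
x = -53
R(6) + Y(-4, -4*U(4, -4))*x = 6 - 1/(3*((-12*(-4))))*(-53) = 6 - 1/(3*((-4*(-12))))*(-53) = 6 - ⅓/48*(-53) = 6 - ⅓*1/48*(-53) = 6 - 1/144*(-53) = 6 + 53/144 = 917/144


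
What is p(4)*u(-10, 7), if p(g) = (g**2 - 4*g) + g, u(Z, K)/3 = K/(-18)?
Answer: -14/3 ≈ -4.6667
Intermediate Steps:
u(Z, K) = -K/6 (u(Z, K) = 3*(K/(-18)) = 3*(K*(-1/18)) = 3*(-K/18) = -K/6)
p(g) = g**2 - 3*g
p(4)*u(-10, 7) = (4*(-3 + 4))*(-1/6*7) = (4*1)*(-7/6) = 4*(-7/6) = -14/3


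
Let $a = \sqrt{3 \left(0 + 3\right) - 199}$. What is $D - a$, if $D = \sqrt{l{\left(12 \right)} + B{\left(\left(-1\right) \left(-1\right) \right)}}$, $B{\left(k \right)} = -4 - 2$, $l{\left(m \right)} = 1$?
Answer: $i \left(\sqrt{5} - \sqrt{190}\right) \approx - 11.548 i$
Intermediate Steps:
$B{\left(k \right)} = -6$ ($B{\left(k \right)} = -4 - 2 = -6$)
$a = i \sqrt{190}$ ($a = \sqrt{3 \cdot 3 - 199} = \sqrt{9 - 199} = \sqrt{-190} = i \sqrt{190} \approx 13.784 i$)
$D = i \sqrt{5}$ ($D = \sqrt{1 - 6} = \sqrt{-5} = i \sqrt{5} \approx 2.2361 i$)
$D - a = i \sqrt{5} - i \sqrt{190}$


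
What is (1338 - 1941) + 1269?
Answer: 666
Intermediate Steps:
(1338 - 1941) + 1269 = -603 + 1269 = 666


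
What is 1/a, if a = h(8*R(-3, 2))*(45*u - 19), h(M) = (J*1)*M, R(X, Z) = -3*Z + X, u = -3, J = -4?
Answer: -1/44352 ≈ -2.2547e-5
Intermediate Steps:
R(X, Z) = X - 3*Z
h(M) = -4*M (h(M) = (-4*1)*M = -4*M)
a = -44352 (a = (-32*(-3 - 3*2))*(45*(-3) - 19) = (-32*(-3 - 6))*(-135 - 19) = -32*(-9)*(-154) = -4*(-72)*(-154) = 288*(-154) = -44352)
1/a = 1/(-44352) = -1/44352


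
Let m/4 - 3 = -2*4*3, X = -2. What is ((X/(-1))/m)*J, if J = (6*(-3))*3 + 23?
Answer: 31/42 ≈ 0.73810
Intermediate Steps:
J = -31 (J = -18*3 + 23 = -54 + 23 = -31)
m = -84 (m = 12 + 4*(-2*4*3) = 12 + 4*(-8*3) = 12 + 4*(-24) = 12 - 96 = -84)
((X/(-1))/m)*J = (-2/(-1)/(-84))*(-31) = (-2*(-1)*(-1/84))*(-31) = (2*(-1/84))*(-31) = -1/42*(-31) = 31/42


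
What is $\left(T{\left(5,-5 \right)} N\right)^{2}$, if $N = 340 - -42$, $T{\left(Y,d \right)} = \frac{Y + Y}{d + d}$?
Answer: $145924$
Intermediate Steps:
$T{\left(Y,d \right)} = \frac{Y}{d}$ ($T{\left(Y,d \right)} = \frac{2 Y}{2 d} = 2 Y \frac{1}{2 d} = \frac{Y}{d}$)
$N = 382$ ($N = 340 + 42 = 382$)
$\left(T{\left(5,-5 \right)} N\right)^{2} = \left(\frac{5}{-5} \cdot 382\right)^{2} = \left(5 \left(- \frac{1}{5}\right) 382\right)^{2} = \left(\left(-1\right) 382\right)^{2} = \left(-382\right)^{2} = 145924$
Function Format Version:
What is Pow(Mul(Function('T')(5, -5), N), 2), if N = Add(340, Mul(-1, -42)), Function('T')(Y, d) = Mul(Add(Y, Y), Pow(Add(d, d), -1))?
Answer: 145924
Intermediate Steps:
Function('T')(Y, d) = Mul(Y, Pow(d, -1)) (Function('T')(Y, d) = Mul(Mul(2, Y), Pow(Mul(2, d), -1)) = Mul(Mul(2, Y), Mul(Rational(1, 2), Pow(d, -1))) = Mul(Y, Pow(d, -1)))
N = 382 (N = Add(340, 42) = 382)
Pow(Mul(Function('T')(5, -5), N), 2) = Pow(Mul(Mul(5, Pow(-5, -1)), 382), 2) = Pow(Mul(Mul(5, Rational(-1, 5)), 382), 2) = Pow(Mul(-1, 382), 2) = Pow(-382, 2) = 145924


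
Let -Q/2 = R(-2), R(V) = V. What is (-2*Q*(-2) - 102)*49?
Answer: -4214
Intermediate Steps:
Q = 4 (Q = -2*(-2) = 4)
(-2*Q*(-2) - 102)*49 = (-2*4*(-2) - 102)*49 = (-8*(-2) - 102)*49 = (16 - 102)*49 = -86*49 = -4214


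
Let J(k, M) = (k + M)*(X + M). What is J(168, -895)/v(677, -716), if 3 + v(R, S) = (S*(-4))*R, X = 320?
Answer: 16721/77557 ≈ 0.21560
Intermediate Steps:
v(R, S) = -3 - 4*R*S (v(R, S) = -3 + (S*(-4))*R = -3 + (-4*S)*R = -3 - 4*R*S)
J(k, M) = (320 + M)*(M + k) (J(k, M) = (k + M)*(320 + M) = (M + k)*(320 + M) = (320 + M)*(M + k))
J(168, -895)/v(677, -716) = ((-895)² + 320*(-895) + 320*168 - 895*168)/(-3 - 4*677*(-716)) = (801025 - 286400 + 53760 - 150360)/(-3 + 1938928) = 418025/1938925 = 418025*(1/1938925) = 16721/77557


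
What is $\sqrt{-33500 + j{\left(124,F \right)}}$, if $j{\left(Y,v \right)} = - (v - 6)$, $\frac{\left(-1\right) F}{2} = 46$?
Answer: $i \sqrt{33402} \approx 182.76 i$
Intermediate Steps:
$F = -92$ ($F = \left(-2\right) 46 = -92$)
$j{\left(Y,v \right)} = 6 - v$ ($j{\left(Y,v \right)} = - (-6 + v) = 6 - v$)
$\sqrt{-33500 + j{\left(124,F \right)}} = \sqrt{-33500 + \left(6 - -92\right)} = \sqrt{-33500 + \left(6 + 92\right)} = \sqrt{-33500 + 98} = \sqrt{-33402} = i \sqrt{33402}$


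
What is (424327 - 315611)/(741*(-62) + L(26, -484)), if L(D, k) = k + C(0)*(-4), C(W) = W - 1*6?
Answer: -54358/23201 ≈ -2.3429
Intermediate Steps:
C(W) = -6 + W (C(W) = W - 6 = -6 + W)
L(D, k) = 24 + k (L(D, k) = k + (-6 + 0)*(-4) = k - 6*(-4) = k + 24 = 24 + k)
(424327 - 315611)/(741*(-62) + L(26, -484)) = (424327 - 315611)/(741*(-62) + (24 - 484)) = 108716/(-45942 - 460) = 108716/(-46402) = 108716*(-1/46402) = -54358/23201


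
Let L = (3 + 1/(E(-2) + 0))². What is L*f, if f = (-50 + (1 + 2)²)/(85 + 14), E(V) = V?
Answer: -1025/396 ≈ -2.5884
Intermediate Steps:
f = -41/99 (f = (-50 + 3²)/99 = (-50 + 9)*(1/99) = -41*1/99 = -41/99 ≈ -0.41414)
L = 25/4 (L = (3 + 1/(-2 + 0))² = (3 + 1/(-2))² = (3 - ½)² = (5/2)² = 25/4 ≈ 6.2500)
L*f = (25/4)*(-41/99) = -1025/396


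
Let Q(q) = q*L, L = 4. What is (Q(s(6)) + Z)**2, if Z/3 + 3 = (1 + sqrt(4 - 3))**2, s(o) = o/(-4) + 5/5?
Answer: 1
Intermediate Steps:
s(o) = 1 - o/4 (s(o) = o*(-1/4) + 5*(1/5) = -o/4 + 1 = 1 - o/4)
Z = 3 (Z = -9 + 3*(1 + sqrt(4 - 3))**2 = -9 + 3*(1 + sqrt(1))**2 = -9 + 3*(1 + 1)**2 = -9 + 3*2**2 = -9 + 3*4 = -9 + 12 = 3)
Q(q) = 4*q (Q(q) = q*4 = 4*q)
(Q(s(6)) + Z)**2 = (4*(1 - 1/4*6) + 3)**2 = (4*(1 - 3/2) + 3)**2 = (4*(-1/2) + 3)**2 = (-2 + 3)**2 = 1**2 = 1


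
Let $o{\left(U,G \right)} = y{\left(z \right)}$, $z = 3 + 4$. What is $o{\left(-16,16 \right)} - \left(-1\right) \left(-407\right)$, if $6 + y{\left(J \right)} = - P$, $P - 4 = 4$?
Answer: $-421$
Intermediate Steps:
$P = 8$ ($P = 4 + 4 = 8$)
$z = 7$
$y{\left(J \right)} = -14$ ($y{\left(J \right)} = -6 - 8 = -14$)
$o{\left(U,G \right)} = -14$
$o{\left(-16,16 \right)} - \left(-1\right) \left(-407\right) = -14 - \left(-1\right) \left(-407\right) = -14 - 407 = -421$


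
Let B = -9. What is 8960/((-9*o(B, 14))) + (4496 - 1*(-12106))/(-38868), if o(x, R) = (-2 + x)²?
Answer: -61056143/7054542 ≈ -8.6549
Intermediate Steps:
8960/((-9*o(B, 14))) + (4496 - 1*(-12106))/(-38868) = 8960/((-9*(-2 - 9)²)) + (4496 - 1*(-12106))/(-38868) = 8960/((-9*(-11)²)) + (4496 + 12106)*(-1/38868) = 8960/((-9*121)) + 16602*(-1/38868) = 8960/(-1089) - 2767/6478 = 8960*(-1/1089) - 2767/6478 = -8960/1089 - 2767/6478 = -61056143/7054542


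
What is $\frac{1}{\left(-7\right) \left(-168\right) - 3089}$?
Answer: $- \frac{1}{1913} \approx -0.00052274$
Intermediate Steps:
$\frac{1}{\left(-7\right) \left(-168\right) - 3089} = \frac{1}{1176 - 3089} = \frac{1}{-1913} = - \frac{1}{1913}$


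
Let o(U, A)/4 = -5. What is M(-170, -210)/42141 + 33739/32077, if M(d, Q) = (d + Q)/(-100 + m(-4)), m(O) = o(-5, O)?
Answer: 8531380657/8110541142 ≈ 1.0519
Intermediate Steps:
o(U, A) = -20 (o(U, A) = 4*(-5) = -20)
m(O) = -20
M(d, Q) = -Q/120 - d/120 (M(d, Q) = (d + Q)/(-100 - 20) = (Q + d)/(-120) = (Q + d)*(-1/120) = -Q/120 - d/120)
M(-170, -210)/42141 + 33739/32077 = (-1/120*(-210) - 1/120*(-170))/42141 + 33739/32077 = (7/4 + 17/12)*(1/42141) + 33739*(1/32077) = (19/6)*(1/42141) + 33739/32077 = 19/252846 + 33739/32077 = 8531380657/8110541142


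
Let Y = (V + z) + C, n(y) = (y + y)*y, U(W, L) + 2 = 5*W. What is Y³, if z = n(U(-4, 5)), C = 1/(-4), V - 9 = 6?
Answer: 60744803491/64 ≈ 9.4914e+8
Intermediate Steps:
V = 15 (V = 9 + 6 = 15)
U(W, L) = -2 + 5*W
n(y) = 2*y² (n(y) = (2*y)*y = 2*y²)
C = -¼ ≈ -0.25000
z = 968 (z = 2*(-2 + 5*(-4))² = 2*(-2 - 20)² = 2*(-22)² = 2*484 = 968)
Y = 3931/4 (Y = (15 + 968) - ¼ = 983 - ¼ = 3931/4 ≈ 982.75)
Y³ = (3931/4)³ = 60744803491/64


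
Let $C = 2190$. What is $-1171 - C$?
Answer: $-3361$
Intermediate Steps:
$-1171 - C = -1171 - 2190 = -3361$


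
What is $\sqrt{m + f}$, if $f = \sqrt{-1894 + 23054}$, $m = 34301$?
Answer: $\sqrt{34301 + 46 \sqrt{10}} \approx 185.6$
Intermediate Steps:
$f = 46 \sqrt{10}$ ($f = \sqrt{21160} = 46 \sqrt{10} \approx 145.46$)
$\sqrt{m + f} = \sqrt{34301 + 46 \sqrt{10}}$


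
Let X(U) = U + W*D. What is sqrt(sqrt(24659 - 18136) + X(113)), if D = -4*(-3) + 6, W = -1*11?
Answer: sqrt(-85 + sqrt(6523)) ≈ 2.0579*I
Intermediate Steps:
W = -11
D = 18 (D = 12 + 6 = 18)
X(U) = -198 + U (X(U) = U - 11*18 = U - 198 = -198 + U)
sqrt(sqrt(24659 - 18136) + X(113)) = sqrt(sqrt(24659 - 18136) + (-198 + 113)) = sqrt(sqrt(6523) - 85) = sqrt(-85 + sqrt(6523))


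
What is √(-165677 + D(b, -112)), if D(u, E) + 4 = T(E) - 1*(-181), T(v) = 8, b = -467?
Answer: 6*I*√4597 ≈ 406.81*I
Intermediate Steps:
D(u, E) = 185 (D(u, E) = -4 + (8 - 1*(-181)) = -4 + (8 + 181) = -4 + 189 = 185)
√(-165677 + D(b, -112)) = √(-165677 + 185) = √(-165492) = 6*I*√4597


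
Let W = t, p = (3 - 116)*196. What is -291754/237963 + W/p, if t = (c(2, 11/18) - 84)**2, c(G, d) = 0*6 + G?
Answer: -2015457701/1317601131 ≈ -1.5296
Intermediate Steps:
p = -22148 (p = -113*196 = -22148)
c(G, d) = G (c(G, d) = 0 + G = G)
t = 6724 (t = (2 - 84)**2 = (-82)**2 = 6724)
W = 6724
-291754/237963 + W/p = -291754/237963 + 6724/(-22148) = -291754*1/237963 + 6724*(-1/22148) = -291754/237963 - 1681/5537 = -2015457701/1317601131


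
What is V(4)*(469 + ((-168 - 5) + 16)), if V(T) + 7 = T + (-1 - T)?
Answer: -2496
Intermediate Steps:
V(T) = -8 (V(T) = -7 + (T + (-1 - T)) = -7 - 1 = -8)
V(4)*(469 + ((-168 - 5) + 16)) = -8*(469 + ((-168 - 5) + 16)) = -8*(469 + (-173 + 16)) = -8*(469 - 157) = -8*312 = -2496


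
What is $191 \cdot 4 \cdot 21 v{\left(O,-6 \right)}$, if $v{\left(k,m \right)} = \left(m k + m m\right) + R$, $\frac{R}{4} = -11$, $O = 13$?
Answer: $-1379784$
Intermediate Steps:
$R = -44$ ($R = 4 \left(-11\right) = -44$)
$v{\left(k,m \right)} = -44 + m^{2} + k m$ ($v{\left(k,m \right)} = \left(m k + m m\right) - 44 = \left(k m + m^{2}\right) - 44 = \left(m^{2} + k m\right) - 44 = -44 + m^{2} + k m$)
$191 \cdot 4 \cdot 21 v{\left(O,-6 \right)} = 191 \cdot 4 \cdot 21 \left(-44 + \left(-6\right)^{2} + 13 \left(-6\right)\right) = 191 \cdot 84 \left(-44 + 36 - 78\right) = 16044 \left(-86\right) = -1379784$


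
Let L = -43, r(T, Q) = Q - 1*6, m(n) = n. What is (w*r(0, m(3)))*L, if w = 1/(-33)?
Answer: -43/11 ≈ -3.9091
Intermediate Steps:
r(T, Q) = -6 + Q (r(T, Q) = Q - 6 = -6 + Q)
w = -1/33 ≈ -0.030303
(w*r(0, m(3)))*L = -(-6 + 3)/33*(-43) = -1/33*(-3)*(-43) = (1/11)*(-43) = -43/11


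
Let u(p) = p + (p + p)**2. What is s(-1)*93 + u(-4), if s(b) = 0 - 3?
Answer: -219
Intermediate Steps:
u(p) = p + 4*p**2 (u(p) = p + (2*p)**2 = p + 4*p**2)
s(b) = -3
s(-1)*93 + u(-4) = -3*93 - 4*(1 + 4*(-4)) = -279 - 4*(1 - 16) = -279 - 4*(-15) = -279 + 60 = -219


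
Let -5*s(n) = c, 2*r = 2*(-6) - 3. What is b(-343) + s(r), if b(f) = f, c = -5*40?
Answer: -303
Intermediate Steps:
c = -200
r = -15/2 (r = (2*(-6) - 3)/2 = (-12 - 3)/2 = (1/2)*(-15) = -15/2 ≈ -7.5000)
s(n) = 40 (s(n) = -1/5*(-200) = 40)
b(-343) + s(r) = -343 + 40 = -303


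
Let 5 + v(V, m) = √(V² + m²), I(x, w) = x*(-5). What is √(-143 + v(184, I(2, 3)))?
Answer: √(-148 + 2*√8489) ≈ 6.0226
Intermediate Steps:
I(x, w) = -5*x
v(V, m) = -5 + √(V² + m²)
√(-143 + v(184, I(2, 3))) = √(-143 + (-5 + √(184² + (-5*2)²))) = √(-143 + (-5 + √(33856 + (-10)²))) = √(-143 + (-5 + √(33856 + 100))) = √(-143 + (-5 + √33956)) = √(-143 + (-5 + 2*√8489)) = √(-148 + 2*√8489)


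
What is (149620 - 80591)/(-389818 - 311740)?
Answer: -69029/701558 ≈ -0.098394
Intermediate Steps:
(149620 - 80591)/(-389818 - 311740) = 69029/(-701558) = 69029*(-1/701558) = -69029/701558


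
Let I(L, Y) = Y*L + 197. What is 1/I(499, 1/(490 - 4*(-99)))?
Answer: 886/175041 ≈ 0.0050617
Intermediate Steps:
I(L, Y) = 197 + L*Y (I(L, Y) = L*Y + 197 = 197 + L*Y)
1/I(499, 1/(490 - 4*(-99))) = 1/(197 + 499/(490 - 4*(-99))) = 1/(197 + 499/(490 + 396)) = 1/(197 + 499/886) = 1/(175041/886) = 886/175041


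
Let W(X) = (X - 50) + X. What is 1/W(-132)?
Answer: -1/314 ≈ -0.0031847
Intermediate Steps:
W(X) = -50 + 2*X (W(X) = (-50 + X) + X = -50 + 2*X)
1/W(-132) = 1/(-50 + 2*(-132)) = 1/(-50 - 264) = 1/(-314) = -1/314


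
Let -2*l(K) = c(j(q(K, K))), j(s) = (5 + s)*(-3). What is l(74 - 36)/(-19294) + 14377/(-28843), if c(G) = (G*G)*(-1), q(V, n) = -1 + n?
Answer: -253172786/278248421 ≈ -0.90988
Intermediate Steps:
j(s) = -15 - 3*s
c(G) = -G² (c(G) = G²*(-1) = -G²)
l(K) = (-12 - 3*K)²/2 (l(K) = -(-1)*(-15 - 3*(-1 + K))²/2 = -(-1)*(-15 + (3 - 3*K))²/2 = -(-1)*(-12 - 3*K)²/2 = (-12 - 3*K)²/2)
l(74 - 36)/(-19294) + 14377/(-28843) = (9*(4 + (74 - 36))²/2)/(-19294) + 14377/(-28843) = (9*(4 + 38)²/2)*(-1/19294) + 14377*(-1/28843) = ((9/2)*42²)*(-1/19294) - 14377/28843 = ((9/2)*1764)*(-1/19294) - 14377/28843 = 7938*(-1/19294) - 14377/28843 = -3969/9647 - 14377/28843 = -253172786/278248421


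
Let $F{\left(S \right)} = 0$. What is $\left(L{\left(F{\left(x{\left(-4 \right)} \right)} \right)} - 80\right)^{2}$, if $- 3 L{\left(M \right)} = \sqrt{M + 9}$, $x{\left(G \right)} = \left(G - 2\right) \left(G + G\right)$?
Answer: $6561$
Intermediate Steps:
$x{\left(G \right)} = 2 G \left(-2 + G\right)$ ($x{\left(G \right)} = \left(-2 + G\right) 2 G = 2 G \left(-2 + G\right)$)
$L{\left(M \right)} = - \frac{\sqrt{9 + M}}{3}$ ($L{\left(M \right)} = - \frac{\sqrt{M + 9}}{3} = - \frac{\sqrt{9 + M}}{3}$)
$\left(L{\left(F{\left(x{\left(-4 \right)} \right)} \right)} - 80\right)^{2} = \left(- \frac{\sqrt{9 + 0}}{3} - 80\right)^{2} = \left(- \frac{\sqrt{9}}{3} - 80\right)^{2} = \left(\left(- \frac{1}{3}\right) 3 - 80\right)^{2} = \left(-1 - 80\right)^{2} = \left(-81\right)^{2} = 6561$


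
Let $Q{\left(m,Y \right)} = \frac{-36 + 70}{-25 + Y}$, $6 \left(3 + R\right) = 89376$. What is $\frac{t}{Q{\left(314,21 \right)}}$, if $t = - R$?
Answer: $\frac{29786}{17} \approx 1752.1$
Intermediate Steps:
$R = 14893$ ($R = -3 + \frac{1}{6} \cdot 89376 = -3 + 14896 = 14893$)
$Q{\left(m,Y \right)} = \frac{34}{-25 + Y}$
$t = -14893$ ($t = \left(-1\right) 14893 = -14893$)
$\frac{t}{Q{\left(314,21 \right)}} = - \frac{14893}{34 \frac{1}{-25 + 21}} = - \frac{14893}{34 \frac{1}{-4}} = - \frac{14893}{34 \left(- \frac{1}{4}\right)} = - \frac{14893}{- \frac{17}{2}} = \left(-14893\right) \left(- \frac{2}{17}\right) = \frac{29786}{17}$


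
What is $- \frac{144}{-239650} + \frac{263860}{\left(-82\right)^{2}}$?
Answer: $\frac{7904377157}{201425825} \approx 39.242$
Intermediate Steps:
$- \frac{144}{-239650} + \frac{263860}{\left(-82\right)^{2}} = \left(-144\right) \left(- \frac{1}{239650}\right) + \frac{263860}{6724} = \frac{72}{119825} + 263860 \cdot \frac{1}{6724} = \frac{72}{119825} + \frac{65965}{1681} = \frac{7904377157}{201425825}$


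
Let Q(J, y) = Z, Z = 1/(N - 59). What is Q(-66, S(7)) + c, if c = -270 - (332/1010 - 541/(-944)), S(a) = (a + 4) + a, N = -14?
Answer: -9428011277/34800560 ≈ -270.92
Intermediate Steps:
S(a) = 4 + 2*a (S(a) = (4 + a) + a = 4 + 2*a)
Z = -1/73 (Z = 1/(-14 - 59) = 1/(-73) = -1/73 ≈ -0.013699)
Q(J, y) = -1/73
c = -129144309/476720 (c = -270 - (332*(1/1010) - 541*(-1/944)) = -270 - (166/505 + 541/944) = -270 - 1*429909/476720 = -270 - 429909/476720 = -129144309/476720 ≈ -270.90)
Q(-66, S(7)) + c = -1/73 - 129144309/476720 = -9428011277/34800560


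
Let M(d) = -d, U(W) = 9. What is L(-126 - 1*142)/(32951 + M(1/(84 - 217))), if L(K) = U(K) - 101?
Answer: -3059/1095621 ≈ -0.0027920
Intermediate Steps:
L(K) = -92 (L(K) = 9 - 101 = -92)
L(-126 - 1*142)/(32951 + M(1/(84 - 217))) = -92/(32951 - 1/(84 - 217)) = -92/(32951 - 1/(-133)) = -92/(32951 - 1*(-1/133)) = -92/(32951 + 1/133) = -92/4382484/133 = -92*133/4382484 = -3059/1095621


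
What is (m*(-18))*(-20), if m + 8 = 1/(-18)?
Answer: -2900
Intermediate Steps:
m = -145/18 (m = -8 + 1/(-18) = -8 - 1/18 = -145/18 ≈ -8.0556)
(m*(-18))*(-20) = -145/18*(-18)*(-20) = 145*(-20) = -2900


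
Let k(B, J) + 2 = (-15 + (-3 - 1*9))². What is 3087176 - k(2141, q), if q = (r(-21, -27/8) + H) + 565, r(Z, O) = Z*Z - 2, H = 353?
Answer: 3086449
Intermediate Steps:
r(Z, O) = -2 + Z² (r(Z, O) = Z² - 2 = -2 + Z²)
q = 1357 (q = ((-2 + (-21)²) + 353) + 565 = ((-2 + 441) + 353) + 565 = (439 + 353) + 565 = 792 + 565 = 1357)
k(B, J) = 727 (k(B, J) = -2 + (-15 + (-3 - 1*9))² = -2 + (-15 + (-3 - 9))² = -2 + (-15 - 12)² = -2 + (-27)² = -2 + 729 = 727)
3087176 - k(2141, q) = 3087176 - 1*727 = 3087176 - 727 = 3086449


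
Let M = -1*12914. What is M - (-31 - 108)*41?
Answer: -7215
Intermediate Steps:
M = -12914
M - (-31 - 108)*41 = -12914 - (-31 - 108)*41 = -12914 - (-139)*41 = -12914 - 1*(-5699) = -12914 + 5699 = -7215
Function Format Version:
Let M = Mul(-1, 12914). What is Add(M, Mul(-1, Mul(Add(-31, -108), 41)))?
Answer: -7215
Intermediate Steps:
M = -12914
Add(M, Mul(-1, Mul(Add(-31, -108), 41))) = Add(-12914, Mul(-1, Mul(Add(-31, -108), 41))) = Add(-12914, Mul(-1, Mul(-139, 41))) = Add(-12914, Mul(-1, -5699)) = Add(-12914, 5699) = -7215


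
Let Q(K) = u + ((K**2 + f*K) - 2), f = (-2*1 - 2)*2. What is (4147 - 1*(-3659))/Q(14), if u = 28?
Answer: 3903/55 ≈ 70.964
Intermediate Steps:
f = -8 (f = (-2 - 2)*2 = -4*2 = -8)
Q(K) = 26 + K**2 - 8*K (Q(K) = 28 + ((K**2 - 8*K) - 2) = 28 + (-2 + K**2 - 8*K) = 26 + K**2 - 8*K)
(4147 - 1*(-3659))/Q(14) = (4147 - 1*(-3659))/(26 + 14**2 - 8*14) = (4147 + 3659)/(26 + 196 - 112) = 7806/110 = 7806*(1/110) = 3903/55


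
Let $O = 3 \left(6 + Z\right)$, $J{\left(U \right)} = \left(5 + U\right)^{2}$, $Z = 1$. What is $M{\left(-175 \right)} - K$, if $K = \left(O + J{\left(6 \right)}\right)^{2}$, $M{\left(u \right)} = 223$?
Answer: $-19941$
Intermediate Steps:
$O = 21$ ($O = 3 \left(6 + 1\right) = 3 \cdot 7 = 21$)
$K = 20164$ ($K = \left(21 + \left(5 + 6\right)^{2}\right)^{2} = \left(21 + 11^{2}\right)^{2} = \left(21 + 121\right)^{2} = 142^{2} = 20164$)
$M{\left(-175 \right)} - K = 223 - 20164 = -19941$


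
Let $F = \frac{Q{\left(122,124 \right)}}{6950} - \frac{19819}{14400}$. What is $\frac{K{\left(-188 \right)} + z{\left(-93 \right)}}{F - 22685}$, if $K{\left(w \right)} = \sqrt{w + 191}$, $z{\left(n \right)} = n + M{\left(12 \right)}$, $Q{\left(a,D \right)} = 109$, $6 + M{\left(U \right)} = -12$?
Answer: $\frac{222177600}{45409019449} - \frac{2001600 \sqrt{3}}{45409019449} \approx 0.0048165$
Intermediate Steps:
$M{\left(U \right)} = -18$ ($M{\left(U \right)} = -6 - 12 = -18$)
$z{\left(n \right)} = -18 + n$ ($z{\left(n \right)} = n - 18 = -18 + n$)
$K{\left(w \right)} = \sqrt{191 + w}$
$F = - \frac{2723449}{2001600}$ ($F = \frac{109}{6950} - \frac{19819}{14400} = - \frac{2723449}{2001600} \approx -1.3606$)
$\frac{K{\left(-188 \right)} + z{\left(-93 \right)}}{F - 22685} = \frac{\sqrt{191 - 188} - 111}{- \frac{2723449}{2001600} - 22685} = \frac{\sqrt{3} - 111}{- \frac{45409019449}{2001600}} = \left(-111 + \sqrt{3}\right) \left(- \frac{2001600}{45409019449}\right) = \frac{222177600}{45409019449} - \frac{2001600 \sqrt{3}}{45409019449}$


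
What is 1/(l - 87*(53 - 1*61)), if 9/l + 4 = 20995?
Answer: 6997/4869915 ≈ 0.0014368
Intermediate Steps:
l = 3/6997 (l = 9/(-4 + 20995) = 9/20991 = 9*(1/20991) = 3/6997 ≈ 0.00042876)
1/(l - 87*(53 - 1*61)) = 1/(3/6997 - 87*(53 - 1*61)) = 1/(3/6997 - 87*(53 - 61)) = 1/(3/6997 - 87*(-8)) = 1/(3/6997 + 696) = 1/(4869915/6997) = 6997/4869915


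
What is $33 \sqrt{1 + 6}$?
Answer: $33 \sqrt{7} \approx 87.31$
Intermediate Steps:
$33 \sqrt{1 + 6} = 33 \sqrt{7}$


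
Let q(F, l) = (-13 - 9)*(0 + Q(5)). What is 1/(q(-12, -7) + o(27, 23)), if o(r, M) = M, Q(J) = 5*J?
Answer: -1/527 ≈ -0.0018975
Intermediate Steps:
q(F, l) = -550 (q(F, l) = (-13 - 9)*(0 + 5*5) = -22*(0 + 25) = -22*25 = -550)
1/(q(-12, -7) + o(27, 23)) = 1/(-550 + 23) = 1/(-527) = -1/527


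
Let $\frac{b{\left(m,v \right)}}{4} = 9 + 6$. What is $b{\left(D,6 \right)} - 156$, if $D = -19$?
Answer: $-96$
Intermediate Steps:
$b{\left(m,v \right)} = 60$ ($b{\left(m,v \right)} = 4 \left(9 + 6\right) = 4 \cdot 15 = 60$)
$b{\left(D,6 \right)} - 156 = 60 - 156 = -96$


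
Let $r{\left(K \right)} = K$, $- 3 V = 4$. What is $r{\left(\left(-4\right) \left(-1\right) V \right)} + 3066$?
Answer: $\frac{9182}{3} \approx 3060.7$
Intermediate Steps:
$V = - \frac{4}{3}$ ($V = \left(- \frac{1}{3}\right) 4 = - \frac{4}{3} \approx -1.3333$)
$r{\left(\left(-4\right) \left(-1\right) V \right)} + 3066 = \left(-4\right) \left(-1\right) \left(- \frac{4}{3}\right) + 3066 = 4 \left(- \frac{4}{3}\right) + 3066 = - \frac{16}{3} + 3066 = \frac{9182}{3}$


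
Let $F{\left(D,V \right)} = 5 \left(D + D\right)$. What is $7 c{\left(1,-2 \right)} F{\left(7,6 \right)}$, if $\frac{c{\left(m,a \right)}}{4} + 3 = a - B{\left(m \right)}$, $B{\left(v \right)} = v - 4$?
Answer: $-3920$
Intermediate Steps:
$F{\left(D,V \right)} = 10 D$ ($F{\left(D,V \right)} = 5 \cdot 2 D = 10 D$)
$B{\left(v \right)} = -4 + v$ ($B{\left(v \right)} = v - 4 = -4 + v$)
$c{\left(m,a \right)} = 4 - 4 m + 4 a$ ($c{\left(m,a \right)} = -12 + 4 \left(a - \left(-4 + m\right)\right) = -12 + 4 \left(4 + a - m\right) = -12 + \left(16 - 4 m + 4 a\right) = 4 - 4 m + 4 a$)
$7 c{\left(1,-2 \right)} F{\left(7,6 \right)} = 7 \left(4 - 4 + 4 \left(-2\right)\right) 10 \cdot 7 = 7 \left(4 - 4 - 8\right) 70 = 7 \left(-8\right) 70 = \left(-56\right) 70 = -3920$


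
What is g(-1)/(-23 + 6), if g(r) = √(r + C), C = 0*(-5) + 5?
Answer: -2/17 ≈ -0.11765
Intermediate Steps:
C = 5 (C = 0 + 5 = 5)
g(r) = √(5 + r) (g(r) = √(r + 5) = √(5 + r))
g(-1)/(-23 + 6) = √(5 - 1)/(-23 + 6) = √4/(-17) = 2*(-1/17) = -2/17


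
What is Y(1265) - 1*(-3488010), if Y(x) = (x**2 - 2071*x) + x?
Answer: 2469685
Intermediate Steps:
Y(x) = x**2 - 2070*x
Y(1265) - 1*(-3488010) = 1265*(-2070 + 1265) - 1*(-3488010) = 1265*(-805) + 3488010 = -1018325 + 3488010 = 2469685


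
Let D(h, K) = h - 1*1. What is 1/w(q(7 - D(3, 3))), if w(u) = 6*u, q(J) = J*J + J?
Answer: 1/180 ≈ 0.0055556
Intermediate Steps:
D(h, K) = -1 + h (D(h, K) = h - 1 = -1 + h)
q(J) = J + J**2 (q(J) = J**2 + J = J + J**2)
1/w(q(7 - D(3, 3))) = 1/(6*((7 - (-1 + 3))*(1 + (7 - (-1 + 3))))) = 1/(6*((7 - 1*2)*(1 + (7 - 1*2)))) = 1/(6*((7 - 2)*(1 + (7 - 2)))) = 1/(6*(5*(1 + 5))) = 1/(6*(5*6)) = 1/(6*30) = 1/180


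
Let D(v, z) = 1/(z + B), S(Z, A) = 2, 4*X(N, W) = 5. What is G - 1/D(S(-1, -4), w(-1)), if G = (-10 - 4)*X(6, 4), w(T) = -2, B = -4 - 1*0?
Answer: -23/2 ≈ -11.500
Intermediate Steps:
X(N, W) = 5/4 (X(N, W) = (1/4)*5 = 5/4)
B = -4 (B = -4 + 0 = -4)
D(v, z) = 1/(-4 + z) (D(v, z) = 1/(z - 4) = 1/(-4 + z))
G = -35/2 (G = (-10 - 4)*(5/4) = -14*5/4 = -35/2 ≈ -17.500)
G - 1/D(S(-1, -4), w(-1)) = -35/2 - 1/(1/(-4 - 2)) = -35/2 - 1/(1/(-6)) = -35/2 - 1/(-1/6) = -35/2 - 1*(-6) = -35/2 + 6 = -23/2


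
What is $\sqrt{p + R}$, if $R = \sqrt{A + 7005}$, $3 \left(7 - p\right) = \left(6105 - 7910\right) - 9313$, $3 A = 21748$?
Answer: $\frac{\sqrt{33417 + 3 \sqrt{128289}}}{3} \approx 61.906$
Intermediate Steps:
$A = \frac{21748}{3}$ ($A = \frac{1}{3} \cdot 21748 = \frac{21748}{3} \approx 7249.3$)
$p = 3713$ ($p = 7 - \frac{\left(6105 - 7910\right) - 9313}{3} = 7 - \frac{-1805 - 9313}{3} = 7 - -3706 = 7 + 3706 = 3713$)
$R = \frac{\sqrt{128289}}{3}$ ($R = \sqrt{\frac{21748}{3} + 7005} = \sqrt{\frac{42763}{3}} = \frac{\sqrt{128289}}{3} \approx 119.39$)
$\sqrt{p + R} = \sqrt{3713 + \frac{\sqrt{128289}}{3}}$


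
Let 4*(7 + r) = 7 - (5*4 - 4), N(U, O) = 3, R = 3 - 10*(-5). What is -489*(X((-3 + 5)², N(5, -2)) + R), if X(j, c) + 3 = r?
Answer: -79707/4 ≈ -19927.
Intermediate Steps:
R = 53 (R = 3 + 50 = 53)
r = -37/4 (r = -7 + (7 - (5*4 - 4))/4 = -7 + (7 - (20 - 4))/4 = -7 + (7 - 1*16)/4 = -7 + (7 - 16)/4 = -7 + (¼)*(-9) = -7 - 9/4 = -37/4 ≈ -9.2500)
X(j, c) = -49/4 (X(j, c) = -3 - 37/4 = -49/4)
-489*(X((-3 + 5)², N(5, -2)) + R) = -489*(-49/4 + 53) = -489*163/4 = -79707/4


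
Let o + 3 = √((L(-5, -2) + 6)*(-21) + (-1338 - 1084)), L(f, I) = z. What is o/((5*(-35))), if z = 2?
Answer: 3/175 - I*√2590/175 ≈ 0.017143 - 0.29081*I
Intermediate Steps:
L(f, I) = 2
o = -3 + I*√2590 (o = -3 + √((2 + 6)*(-21) + (-1338 - 1084)) = -3 + √(8*(-21) - 2422) = -3 + √(-168 - 2422) = -3 + √(-2590) = -3 + I*√2590 ≈ -3.0 + 50.892*I)
o/((5*(-35))) = (-3 + I*√2590)/((5*(-35))) = (-3 + I*√2590)/(-175) = (-3 + I*√2590)*(-1/175) = 3/175 - I*√2590/175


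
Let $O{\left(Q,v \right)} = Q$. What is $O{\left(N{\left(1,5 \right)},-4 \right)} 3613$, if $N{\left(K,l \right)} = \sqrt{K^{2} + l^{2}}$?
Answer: $3613 \sqrt{26} \approx 18423.0$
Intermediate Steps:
$O{\left(N{\left(1,5 \right)},-4 \right)} 3613 = \sqrt{1^{2} + 5^{2}} \cdot 3613 = \sqrt{1 + 25} \cdot 3613 = \sqrt{26} \cdot 3613 = 3613 \sqrt{26}$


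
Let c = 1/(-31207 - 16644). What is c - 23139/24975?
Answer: -41009232/44262175 ≈ -0.92651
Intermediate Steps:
c = -1/47851 (c = 1/(-47851) = -1/47851 ≈ -2.0898e-5)
c - 23139/24975 = -1/47851 - 23139/24975 = -1/47851 - 23139*1/24975 = -1/47851 - 857/925 = -41009232/44262175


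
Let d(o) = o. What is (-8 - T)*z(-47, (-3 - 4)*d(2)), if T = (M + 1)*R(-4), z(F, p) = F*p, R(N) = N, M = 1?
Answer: 0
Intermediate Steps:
T = -8 (T = (1 + 1)*(-4) = 2*(-4) = -8)
(-8 - T)*z(-47, (-3 - 4)*d(2)) = (-8 - 1*(-8))*(-47*(-3 - 4)*2) = (-8 + 8)*(-(-329)*2) = 0*(-47*(-14)) = 0*658 = 0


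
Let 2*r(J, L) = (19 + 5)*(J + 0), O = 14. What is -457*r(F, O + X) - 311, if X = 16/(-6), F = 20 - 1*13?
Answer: -38699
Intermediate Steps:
F = 7 (F = 20 - 13 = 7)
X = -8/3 (X = 16*(-1/6) = -8/3 ≈ -2.6667)
r(J, L) = 12*J (r(J, L) = ((19 + 5)*(J + 0))/2 = (24*J)/2 = 12*J)
-457*r(F, O + X) - 311 = -5484*7 - 311 = -457*84 - 311 = -38388 - 311 = -38699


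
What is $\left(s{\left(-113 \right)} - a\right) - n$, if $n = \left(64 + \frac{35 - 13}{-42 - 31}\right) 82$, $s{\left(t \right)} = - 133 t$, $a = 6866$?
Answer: $\frac{214599}{73} \approx 2939.7$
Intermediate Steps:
$n = \frac{381300}{73}$ ($n = \left(64 + \frac{22}{-73}\right) 82 = \left(64 + 22 \left(- \frac{1}{73}\right)\right) 82 = \left(64 - \frac{22}{73}\right) 82 = \frac{4650}{73} \cdot 82 = \frac{381300}{73} \approx 5223.3$)
$\left(s{\left(-113 \right)} - a\right) - n = \left(\left(-133\right) \left(-113\right) - 6866\right) - \frac{381300}{73} = \left(15029 - 6866\right) - \frac{381300}{73} = 8163 - \frac{381300}{73} = \frac{214599}{73}$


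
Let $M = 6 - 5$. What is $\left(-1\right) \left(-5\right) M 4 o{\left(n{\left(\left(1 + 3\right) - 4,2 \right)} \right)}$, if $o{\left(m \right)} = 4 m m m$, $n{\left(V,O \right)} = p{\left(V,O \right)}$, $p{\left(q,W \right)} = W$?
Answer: $640$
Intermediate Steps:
$n{\left(V,O \right)} = O$
$M = 1$ ($M = 6 - 5 = 1$)
$o{\left(m \right)} = 4 m^{3}$ ($o{\left(m \right)} = 4 m^{2} m = 4 m^{3}$)
$\left(-1\right) \left(-5\right) M 4 o{\left(n{\left(\left(1 + 3\right) - 4,2 \right)} \right)} = \left(-1\right) \left(-5\right) 1 \cdot 4 \cdot 4 \cdot 2^{3} = 5 \cdot 1 \cdot 4 \cdot 4 \cdot 8 = 5 \cdot 4 \cdot 32 = 20 \cdot 32 = 640$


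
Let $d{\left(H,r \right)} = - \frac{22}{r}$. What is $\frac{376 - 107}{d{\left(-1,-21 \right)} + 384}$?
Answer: $\frac{5649}{8086} \approx 0.69862$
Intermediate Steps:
$\frac{376 - 107}{d{\left(-1,-21 \right)} + 384} = \frac{376 - 107}{- \frac{22}{-21} + 384} = \frac{269}{\left(-22\right) \left(- \frac{1}{21}\right) + 384} = \frac{269}{\frac{22}{21} + 384} = \frac{269}{\frac{8086}{21}} = 269 \cdot \frac{21}{8086} = \frac{5649}{8086}$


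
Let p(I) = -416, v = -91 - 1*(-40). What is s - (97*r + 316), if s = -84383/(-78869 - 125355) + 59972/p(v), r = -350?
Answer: 88913665883/2654912 ≈ 33490.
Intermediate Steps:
v = -51 (v = -91 + 40 = -51)
s = -381644325/2654912 (s = -84383/(-78869 - 125355) + 59972/(-416) = -84383/(-204224) + 59972*(-1/416) = -84383*(-1/204224) - 14993/104 = 84383/204224 - 14993/104 = -381644325/2654912 ≈ -143.75)
s - (97*r + 316) = -381644325/2654912 - (97*(-350) + 316) = -381644325/2654912 - (-33950 + 316) = -381644325/2654912 - 1*(-33634) = -381644325/2654912 + 33634 = 88913665883/2654912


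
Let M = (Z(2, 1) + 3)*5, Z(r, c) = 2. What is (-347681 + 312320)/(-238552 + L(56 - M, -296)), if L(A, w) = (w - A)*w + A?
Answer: 11787/47243 ≈ 0.24950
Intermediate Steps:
M = 25 (M = (2 + 3)*5 = 5*5 = 25)
L(A, w) = A + w*(w - A) (L(A, w) = w*(w - A) + A = A + w*(w - A))
(-347681 + 312320)/(-238552 + L(56 - M, -296)) = (-347681 + 312320)/(-238552 + ((56 - 1*25) + (-296)² - 1*(56 - 1*25)*(-296))) = -35361/(-238552 + ((56 - 25) + 87616 - 1*(56 - 25)*(-296))) = -35361/(-238552 + (31 + 87616 - 1*31*(-296))) = -35361/(-238552 + (31 + 87616 + 9176)) = -35361/(-238552 + 96823) = -35361/(-141729) = -35361*(-1/141729) = 11787/47243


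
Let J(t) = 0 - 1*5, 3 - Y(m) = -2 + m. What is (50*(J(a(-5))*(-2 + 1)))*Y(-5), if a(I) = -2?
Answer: 2500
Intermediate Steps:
Y(m) = 5 - m (Y(m) = 3 - (-2 + m) = 3 + (2 - m) = 5 - m)
J(t) = -5 (J(t) = 0 - 5 = -5)
(50*(J(a(-5))*(-2 + 1)))*Y(-5) = (50*(-5*(-2 + 1)))*(5 - 1*(-5)) = (50*(-5*(-1)))*(5 + 5) = (50*5)*10 = 250*10 = 2500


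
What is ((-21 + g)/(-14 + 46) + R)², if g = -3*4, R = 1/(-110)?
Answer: 3352561/3097600 ≈ 1.0823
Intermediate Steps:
R = -1/110 ≈ -0.0090909
g = -12
((-21 + g)/(-14 + 46) + R)² = ((-21 - 12)/(-14 + 46) - 1/110)² = (-33/32 - 1/110)² = (-1831/1760)² = 3352561/3097600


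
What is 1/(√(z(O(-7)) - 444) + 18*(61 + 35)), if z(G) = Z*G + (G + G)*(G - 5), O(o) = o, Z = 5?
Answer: 1728/2986295 - I*√311/2986295 ≈ 0.00057864 - 5.9054e-6*I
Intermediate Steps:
z(G) = 5*G + 2*G*(-5 + G) (z(G) = 5*G + (G + G)*(G - 5) = 5*G + (2*G)*(-5 + G) = 5*G + 2*G*(-5 + G))
1/(√(z(O(-7)) - 444) + 18*(61 + 35)) = 1/(√(-7*(-5 + 2*(-7)) - 444) + 18*(61 + 35)) = 1/(√(-7*(-5 - 14) - 444) + 18*96) = 1/(√(-7*(-19) - 444) + 1728) = 1/(√(133 - 444) + 1728) = 1/(√(-311) + 1728) = 1/(I*√311 + 1728) = 1/(1728 + I*√311)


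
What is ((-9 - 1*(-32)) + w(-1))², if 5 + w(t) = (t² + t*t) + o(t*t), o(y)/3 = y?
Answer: 529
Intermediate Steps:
o(y) = 3*y
w(t) = -5 + 5*t² (w(t) = -5 + ((t² + t*t) + 3*(t*t)) = -5 + ((t² + t²) + 3*t²) = -5 + (2*t² + 3*t²) = -5 + 5*t²)
((-9 - 1*(-32)) + w(-1))² = ((-9 - 1*(-32)) + (-5 + 5*(-1)²))² = ((-9 + 32) + (-5 + 5*1))² = (23 + (-5 + 5))² = (23 + 0)² = 23² = 529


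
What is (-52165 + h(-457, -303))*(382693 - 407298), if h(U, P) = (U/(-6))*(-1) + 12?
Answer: 7710591875/6 ≈ 1.2851e+9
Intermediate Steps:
h(U, P) = 12 + U/6 (h(U, P) = (U*(-1/6))*(-1) + 12 = -U/6*(-1) + 12 = U/6 + 12 = 12 + U/6)
(-52165 + h(-457, -303))*(382693 - 407298) = (-52165 + (12 + (1/6)*(-457)))*(382693 - 407298) = (-52165 + (12 - 457/6))*(-24605) = (-52165 - 385/6)*(-24605) = -313375/6*(-24605) = 7710591875/6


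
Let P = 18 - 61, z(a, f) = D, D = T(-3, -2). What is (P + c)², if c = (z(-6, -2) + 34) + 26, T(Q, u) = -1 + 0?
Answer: 256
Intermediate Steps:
T(Q, u) = -1
D = -1
z(a, f) = -1
P = -43
c = 59 (c = (-1 + 34) + 26 = 33 + 26 = 59)
(P + c)² = (-43 + 59)² = 16² = 256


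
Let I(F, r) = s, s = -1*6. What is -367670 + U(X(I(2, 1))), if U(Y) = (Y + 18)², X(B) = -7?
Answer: -367549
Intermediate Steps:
s = -6
I(F, r) = -6
U(Y) = (18 + Y)²
-367670 + U(X(I(2, 1))) = -367670 + (18 - 7)² = -367670 + 11² = -367670 + 121 = -367549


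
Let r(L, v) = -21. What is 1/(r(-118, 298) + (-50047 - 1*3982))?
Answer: -1/54050 ≈ -1.8501e-5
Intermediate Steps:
1/(r(-118, 298) + (-50047 - 1*3982)) = 1/(-21 + (-50047 - 1*3982)) = 1/(-21 + (-50047 - 3982)) = 1/(-21 - 54029) = 1/(-54050) = -1/54050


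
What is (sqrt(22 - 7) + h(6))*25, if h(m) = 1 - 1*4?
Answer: -75 + 25*sqrt(15) ≈ 21.825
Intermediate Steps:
h(m) = -3 (h(m) = 1 - 4 = -3)
(sqrt(22 - 7) + h(6))*25 = (sqrt(22 - 7) - 3)*25 = (sqrt(15) - 3)*25 = (-3 + sqrt(15))*25 = -75 + 25*sqrt(15)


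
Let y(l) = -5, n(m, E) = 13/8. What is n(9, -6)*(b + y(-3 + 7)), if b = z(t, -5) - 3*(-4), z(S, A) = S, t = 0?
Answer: 91/8 ≈ 11.375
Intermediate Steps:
n(m, E) = 13/8 (n(m, E) = 13*(1/8) = 13/8)
b = 12 (b = 0 - 3*(-4) = 0 + 12 = 12)
n(9, -6)*(b + y(-3 + 7)) = 13*(12 - 5)/8 = (13/8)*7 = 91/8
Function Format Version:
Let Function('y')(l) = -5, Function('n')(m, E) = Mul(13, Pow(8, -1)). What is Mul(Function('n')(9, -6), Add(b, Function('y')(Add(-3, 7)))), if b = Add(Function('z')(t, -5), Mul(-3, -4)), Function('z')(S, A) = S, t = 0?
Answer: Rational(91, 8) ≈ 11.375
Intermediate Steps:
Function('n')(m, E) = Rational(13, 8) (Function('n')(m, E) = Mul(13, Rational(1, 8)) = Rational(13, 8))
b = 12 (b = Add(0, Mul(-3, -4)) = Add(0, 12) = 12)
Mul(Function('n')(9, -6), Add(b, Function('y')(Add(-3, 7)))) = Mul(Rational(13, 8), Add(12, -5)) = Mul(Rational(13, 8), 7) = Rational(91, 8)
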